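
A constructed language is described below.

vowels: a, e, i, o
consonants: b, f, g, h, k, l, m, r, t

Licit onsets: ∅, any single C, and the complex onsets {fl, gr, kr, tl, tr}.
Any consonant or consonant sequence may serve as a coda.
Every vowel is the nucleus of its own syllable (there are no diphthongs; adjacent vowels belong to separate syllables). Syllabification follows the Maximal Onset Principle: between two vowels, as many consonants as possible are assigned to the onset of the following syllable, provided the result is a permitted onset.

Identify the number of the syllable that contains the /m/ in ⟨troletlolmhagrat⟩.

3

The vowels are o, e, o, a, a — 5 nuclei, so 5 syllables.
/o…e/ gap (V1→V2): /l/ → onset of the next syllable (single consonants are always licit onsets).
/e…o/ gap (V2→V3): cluster /tl/ — /tl/ is itself a permitted onset, so the whole cluster goes right; preceding coda = ∅.
/o…a/ gap (V3→V4): /lmh/ — longest licit onset from the right is /h/, leaving /lm/ as coda.
/a…a/ gap (V4→V5): /gr/ is a licit onset in full, so it all attaches to the next syllable.
So the parse is tro.le.tlolm.ha.grat.
The /m/ is in the coda of syllable 3 (/tlolm/).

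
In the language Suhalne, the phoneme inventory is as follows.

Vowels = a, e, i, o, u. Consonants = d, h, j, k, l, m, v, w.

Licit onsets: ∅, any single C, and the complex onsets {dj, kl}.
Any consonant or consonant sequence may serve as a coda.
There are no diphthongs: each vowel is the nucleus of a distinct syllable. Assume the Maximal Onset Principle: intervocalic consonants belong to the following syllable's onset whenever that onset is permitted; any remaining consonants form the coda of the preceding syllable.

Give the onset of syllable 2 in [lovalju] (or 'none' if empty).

The vowels are o, a, u — 3 nuclei, so 3 syllables.
Between /o/ (V1) and /a/ (V2): just /v/ — single C goes to the following onset.
Between /a/ (V2) and /u/ (V3): /lj/ — longest licit onset from the right is /j/, leaving /l/ as coda.
So the parse is lo.val.ju.
Syllable 2 is /val/: onset /v/, nucleus /a/, coda /l/.

v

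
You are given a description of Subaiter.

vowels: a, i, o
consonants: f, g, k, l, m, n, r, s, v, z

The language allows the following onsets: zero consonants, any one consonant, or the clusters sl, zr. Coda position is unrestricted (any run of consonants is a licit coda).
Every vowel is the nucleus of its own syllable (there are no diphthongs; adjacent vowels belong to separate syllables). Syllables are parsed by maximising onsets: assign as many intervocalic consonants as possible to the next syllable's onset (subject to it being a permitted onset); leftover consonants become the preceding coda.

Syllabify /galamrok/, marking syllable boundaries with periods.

ga.lam.rok

Vowels present: a, a, o; each is a nucleus, giving 3 syllables.
σ1/σ2 boundary: just /l/ — single C goes to the following onset.
σ2/σ3 boundary: /mr/; trying suffixes from longest down, /r/ is the first permitted one, so coda /m/ | onset /r/.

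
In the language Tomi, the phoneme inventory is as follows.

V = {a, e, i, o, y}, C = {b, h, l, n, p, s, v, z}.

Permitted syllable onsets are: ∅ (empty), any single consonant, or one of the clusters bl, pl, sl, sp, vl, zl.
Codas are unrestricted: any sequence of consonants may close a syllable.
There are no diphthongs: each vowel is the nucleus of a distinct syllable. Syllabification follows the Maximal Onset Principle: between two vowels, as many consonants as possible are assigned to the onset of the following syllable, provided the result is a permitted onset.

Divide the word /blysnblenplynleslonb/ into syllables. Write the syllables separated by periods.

blysn.blen.plyn.le.slonb

Nuclei (vowels): y, e, y, e, o → 5 syllables.
V1 /y/ – V2 /e/: /snbl/ — longest licit onset from the right is /bl/, leaving /sn/ as coda.
V2 /e/ – V3 /y/: /npl/ — longest licit onset from the right is /pl/, leaving /n/ as coda.
V3 /y/ – V4 /e/: /nl/ splits as /n/ + /l/ (/l/ is the longest suffix that is a licit onset).
V4 /e/ – V5 /o/: /sl/ — entire cluster is a permitted onset → onset /sl/, coda ∅.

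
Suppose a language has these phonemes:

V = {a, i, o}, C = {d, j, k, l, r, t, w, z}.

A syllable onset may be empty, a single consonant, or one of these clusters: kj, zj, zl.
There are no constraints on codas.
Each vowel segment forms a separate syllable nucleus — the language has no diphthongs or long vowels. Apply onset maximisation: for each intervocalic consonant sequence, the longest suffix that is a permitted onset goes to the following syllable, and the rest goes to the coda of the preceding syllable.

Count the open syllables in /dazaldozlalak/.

3

Vowels present: a, a, o, a, a; each is a nucleus, giving 5 syllables.
σ1/σ2 boundary: /z/ → onset of the next syllable (single consonants are always licit onsets).
σ2/σ3 boundary: cluster /ld/ — the longest permitted-onset suffix is /d/; onset = /d/, preceding coda = /l/.
σ3/σ4 boundary: /zl/ — entire cluster is a permitted onset → onset /zl/, coda ∅.
σ4/σ5 boundary: /l/ is a single consonant, so it becomes the next onset.
Putting it together: da.zal.do.zla.lak.
Classifying each syllable: /da/ (open), /zal/ (closed), /do/ (open), /zla/ (open), /lak/ (closed).
Open syllables: 3.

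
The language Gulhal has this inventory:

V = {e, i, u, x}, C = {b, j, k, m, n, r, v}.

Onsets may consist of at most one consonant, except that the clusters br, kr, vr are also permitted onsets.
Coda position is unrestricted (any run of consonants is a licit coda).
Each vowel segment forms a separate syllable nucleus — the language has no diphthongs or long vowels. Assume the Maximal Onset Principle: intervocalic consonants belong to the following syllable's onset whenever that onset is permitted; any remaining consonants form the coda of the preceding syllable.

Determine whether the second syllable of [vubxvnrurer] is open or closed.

closed

Vowels present: u, x, u, e; each is a nucleus, giving 4 syllables.
/u…x/ gap (V1→V2): /b/ is a single consonant, so it becomes the next onset.
/x…u/ gap (V2→V3): cluster /vnr/ — the longest permitted-onset suffix is /r/; onset = /r/, preceding coda = /vn/.
/u…e/ gap (V3→V4): /r/ is a single consonant, so it becomes the next onset.
Putting it together: vu.bxvn.ru.rer.
Syllable 2 is /bxvn/ with coda /vn/, so it is closed.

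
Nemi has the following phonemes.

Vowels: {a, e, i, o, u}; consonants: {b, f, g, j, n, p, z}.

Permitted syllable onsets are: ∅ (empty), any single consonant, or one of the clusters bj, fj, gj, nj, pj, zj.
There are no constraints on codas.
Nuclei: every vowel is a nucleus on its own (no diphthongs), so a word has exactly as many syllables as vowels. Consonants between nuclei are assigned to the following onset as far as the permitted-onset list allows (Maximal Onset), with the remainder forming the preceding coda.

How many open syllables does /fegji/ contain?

Nuclei (vowels): e, i → 2 syllables.
V1 /e/ – V2 /i/: /gj/ is a licit onset in full, so it all attaches to the next syllable.
Result: fe.gji.
Classifying each syllable: /fe/ (open), /gji/ (open).
Open syllables: 2.

2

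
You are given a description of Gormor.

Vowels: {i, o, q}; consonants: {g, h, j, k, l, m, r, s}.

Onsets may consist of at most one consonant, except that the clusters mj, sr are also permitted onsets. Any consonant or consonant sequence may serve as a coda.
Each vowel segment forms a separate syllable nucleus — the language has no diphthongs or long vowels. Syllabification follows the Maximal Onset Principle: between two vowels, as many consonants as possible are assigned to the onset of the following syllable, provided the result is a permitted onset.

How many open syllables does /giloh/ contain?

Nuclei (vowels): i, o → 2 syllables.
Between /i/ (V1) and /o/ (V2): just /l/ — single C goes to the following onset.
Putting it together: gi.loh.
Classifying each syllable: /gi/ (open), /loh/ (closed).
Open syllables: 1.

1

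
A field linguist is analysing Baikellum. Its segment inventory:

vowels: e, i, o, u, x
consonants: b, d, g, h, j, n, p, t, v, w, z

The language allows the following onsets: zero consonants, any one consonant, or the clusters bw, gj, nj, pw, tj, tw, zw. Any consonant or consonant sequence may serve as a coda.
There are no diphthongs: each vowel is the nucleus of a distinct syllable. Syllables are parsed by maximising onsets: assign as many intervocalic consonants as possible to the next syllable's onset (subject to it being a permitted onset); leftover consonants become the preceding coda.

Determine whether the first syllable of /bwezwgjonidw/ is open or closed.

closed

Nuclei (vowels): e, o, i → 3 syllables.
Between /e/ (V1) and /o/ (V2): cluster /zwgj/ — the longest permitted-onset suffix is /gj/; onset = /gj/, preceding coda = /zw/.
Between /o/ (V2) and /i/ (V3): /n/ → onset of the next syllable (single consonants are always licit onsets).
Syllabification: bwezw.gjo.nidw.
Syllable 1 is /bwezw/ with coda /zw/, so it is closed.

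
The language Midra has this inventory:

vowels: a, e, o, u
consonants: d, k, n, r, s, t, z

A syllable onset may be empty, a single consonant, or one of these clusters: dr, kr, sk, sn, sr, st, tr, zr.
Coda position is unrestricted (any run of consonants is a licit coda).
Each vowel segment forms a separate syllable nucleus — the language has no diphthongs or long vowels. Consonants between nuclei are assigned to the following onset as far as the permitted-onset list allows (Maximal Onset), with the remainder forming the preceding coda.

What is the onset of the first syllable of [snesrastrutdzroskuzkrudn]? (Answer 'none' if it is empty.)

sn

Nuclei (vowels): e, a, u, o, u, u → 6 syllables.
V1 /e/ – V2 /a/: /sr/ is a licit onset in full, so it all attaches to the next syllable.
V2 /a/ – V3 /u/: cluster /str/ — the longest permitted-onset suffix is /tr/; onset = /tr/, preceding coda = /s/.
V3 /u/ – V4 /o/: /tdzr/ — longest licit onset from the right is /zr/, leaving /td/ as coda.
V4 /o/ – V5 /u/: /sk/ is a licit onset in full, so it all attaches to the next syllable.
V5 /u/ – V6 /u/: /zkr/ — longest licit onset from the right is /kr/, leaving /z/ as coda.
Putting it together: sne.sras.trutd.zro.skuz.krudn.
Syllable 1 is /sne/: onset /sn/, nucleus /e/, coda ∅.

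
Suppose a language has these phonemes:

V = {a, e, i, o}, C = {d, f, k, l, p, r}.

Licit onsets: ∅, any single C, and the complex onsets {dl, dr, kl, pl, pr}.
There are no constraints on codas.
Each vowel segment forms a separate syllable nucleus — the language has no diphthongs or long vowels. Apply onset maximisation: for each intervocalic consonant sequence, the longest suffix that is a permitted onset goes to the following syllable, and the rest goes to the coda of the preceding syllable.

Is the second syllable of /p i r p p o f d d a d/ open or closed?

Nuclei (vowels): i, o, a → 3 syllables.
Between /i/ (V1) and /o/ (V2): /rpp/ splits as /rp/ + /p/ (/p/ is the longest suffix that is a licit onset).
Between /o/ (V2) and /a/ (V3): /fdd/ splits as /fd/ + /d/ (/d/ is the longest suffix that is a licit onset).
Syllabification: pirp.pofd.dad.
Syllable 2 is /pofd/ with coda /fd/, so it is closed.

closed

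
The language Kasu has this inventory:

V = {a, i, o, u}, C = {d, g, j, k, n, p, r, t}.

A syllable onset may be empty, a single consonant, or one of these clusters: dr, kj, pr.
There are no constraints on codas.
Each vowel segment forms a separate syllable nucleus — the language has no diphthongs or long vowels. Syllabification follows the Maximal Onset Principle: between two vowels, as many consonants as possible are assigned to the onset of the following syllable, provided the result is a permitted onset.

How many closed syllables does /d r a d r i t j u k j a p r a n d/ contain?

2

Vowels present: a, i, u, a, a; each is a nucleus, giving 5 syllables.
/a…i/ gap (V1→V2): /dr/ — entire cluster is a permitted onset → onset /dr/, coda ∅.
/i…u/ gap (V2→V3): /tj/ splits as /t/ + /j/ (/j/ is the longest suffix that is a licit onset).
/u…a/ gap (V3→V4): /kj/ — entire cluster is a permitted onset → onset /kj/, coda ∅.
/a…a/ gap (V4→V5): /pr/ is a licit onset in full, so it all attaches to the next syllable.
Putting it together: dra.drit.ju.kja.prand.
Classifying each syllable: /dra/ (open), /drit/ (closed), /ju/ (open), /kja/ (open), /prand/ (closed).
Closed syllables: 2.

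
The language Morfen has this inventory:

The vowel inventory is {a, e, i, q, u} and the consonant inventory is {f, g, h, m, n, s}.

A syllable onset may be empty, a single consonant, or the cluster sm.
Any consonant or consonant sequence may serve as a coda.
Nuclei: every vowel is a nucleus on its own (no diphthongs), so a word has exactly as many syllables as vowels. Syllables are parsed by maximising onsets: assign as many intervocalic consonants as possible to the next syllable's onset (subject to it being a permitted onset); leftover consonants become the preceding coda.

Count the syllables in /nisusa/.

3

Vowels present: i, u, a; each is a nucleus, giving 3 syllables.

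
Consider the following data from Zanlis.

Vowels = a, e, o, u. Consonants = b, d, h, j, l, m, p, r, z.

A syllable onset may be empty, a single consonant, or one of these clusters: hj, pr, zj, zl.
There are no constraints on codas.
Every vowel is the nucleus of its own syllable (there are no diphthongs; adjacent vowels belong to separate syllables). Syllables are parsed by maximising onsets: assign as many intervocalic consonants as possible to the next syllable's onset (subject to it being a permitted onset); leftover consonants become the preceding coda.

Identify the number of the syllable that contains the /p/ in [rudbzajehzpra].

Nuclei (vowels): u, a, e, a → 4 syllables.
/u…a/ gap (V1→V2): /dbz/; trying suffixes from longest down, /z/ is the first permitted one, so coda /db/ | onset /z/.
/a…e/ gap (V2→V3): /j/ is a single consonant, so it becomes the next onset.
/e…a/ gap (V3→V4): /hzpr/; trying suffixes from longest down, /pr/ is the first permitted one, so coda /hz/ | onset /pr/.
So the parse is rudb.za.jehz.pra.
The /p/ is in the onset of syllable 4 (/pra/).

4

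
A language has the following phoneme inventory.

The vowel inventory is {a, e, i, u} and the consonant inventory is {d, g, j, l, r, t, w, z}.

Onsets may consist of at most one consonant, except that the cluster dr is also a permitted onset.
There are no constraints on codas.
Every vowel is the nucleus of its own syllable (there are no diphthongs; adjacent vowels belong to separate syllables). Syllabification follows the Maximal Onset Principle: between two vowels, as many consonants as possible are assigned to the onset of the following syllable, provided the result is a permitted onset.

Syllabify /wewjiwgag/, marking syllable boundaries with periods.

Nuclei (vowels): e, i, a → 3 syllables.
/e…i/ gap (V1→V2): /wj/; trying suffixes from longest down, /j/ is the first permitted one, so coda /w/ | onset /j/.
/i…a/ gap (V2→V3): /wg/ — longest licit onset from the right is /g/, leaving /w/ as coda.

wew.jiw.gag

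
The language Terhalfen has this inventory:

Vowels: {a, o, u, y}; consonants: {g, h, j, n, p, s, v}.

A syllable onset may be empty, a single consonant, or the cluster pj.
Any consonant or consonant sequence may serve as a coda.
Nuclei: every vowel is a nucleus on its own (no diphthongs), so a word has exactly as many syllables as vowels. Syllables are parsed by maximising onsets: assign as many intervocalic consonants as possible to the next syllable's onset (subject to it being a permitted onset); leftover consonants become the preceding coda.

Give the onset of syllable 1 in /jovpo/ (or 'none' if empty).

j

The vowels are o, o — 2 nuclei, so 2 syllables.
V1 /o/ – V2 /o/: /vp/ — longest licit onset from the right is /p/, leaving /v/ as coda.
Result: jov.po.
Syllable 1 is /jov/: onset /j/, nucleus /o/, coda /v/.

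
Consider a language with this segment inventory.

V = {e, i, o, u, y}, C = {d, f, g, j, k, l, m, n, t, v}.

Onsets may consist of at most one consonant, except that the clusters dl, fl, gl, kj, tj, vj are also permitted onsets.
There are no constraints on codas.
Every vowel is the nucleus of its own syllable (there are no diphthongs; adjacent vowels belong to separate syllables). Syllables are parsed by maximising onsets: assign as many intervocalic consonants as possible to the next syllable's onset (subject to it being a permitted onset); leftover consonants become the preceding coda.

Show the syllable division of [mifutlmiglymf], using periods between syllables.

mi.futl.mi.glymf

Nuclei (vowels): i, u, i, y → 4 syllables.
/i…u/ gap (V1→V2): /f/ → onset of the next syllable (single consonants are always licit onsets).
/u…i/ gap (V2→V3): /tlm/ — longest licit onset from the right is /m/, leaving /tl/ as coda.
/i…y/ gap (V3→V4): cluster /gl/ — /gl/ is itself a permitted onset, so the whole cluster goes right; preceding coda = ∅.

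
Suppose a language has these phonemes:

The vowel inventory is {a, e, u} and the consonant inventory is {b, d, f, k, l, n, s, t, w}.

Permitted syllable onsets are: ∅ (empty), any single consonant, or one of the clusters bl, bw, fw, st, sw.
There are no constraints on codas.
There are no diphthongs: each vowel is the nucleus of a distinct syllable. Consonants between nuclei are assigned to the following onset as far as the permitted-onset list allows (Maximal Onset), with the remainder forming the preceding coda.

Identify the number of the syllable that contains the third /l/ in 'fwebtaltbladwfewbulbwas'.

The vowels are e, a, a, e, u, a — 6 nuclei, so 6 syllables.
Between /e/ (V1) and /a/ (V2): cluster /bt/ — the longest permitted-onset suffix is /t/; onset = /t/, preceding coda = /b/.
Between /a/ (V2) and /a/ (V3): cluster /ltbl/ — the longest permitted-onset suffix is /bl/; onset = /bl/, preceding coda = /lt/.
Between /a/ (V3) and /e/ (V4): /dwf/; trying suffixes from longest down, /f/ is the first permitted one, so coda /dw/ | onset /f/.
Between /e/ (V4) and /u/ (V5): /wb/; trying suffixes from longest down, /b/ is the first permitted one, so coda /w/ | onset /b/.
Between /u/ (V5) and /a/ (V6): /lbw/; trying suffixes from longest down, /bw/ is the first permitted one, so coda /l/ | onset /bw/.
Putting it together: fweb.talt.bladw.few.bul.bwas.
The third /l/ is in the coda of syllable 5 (/bul/).

5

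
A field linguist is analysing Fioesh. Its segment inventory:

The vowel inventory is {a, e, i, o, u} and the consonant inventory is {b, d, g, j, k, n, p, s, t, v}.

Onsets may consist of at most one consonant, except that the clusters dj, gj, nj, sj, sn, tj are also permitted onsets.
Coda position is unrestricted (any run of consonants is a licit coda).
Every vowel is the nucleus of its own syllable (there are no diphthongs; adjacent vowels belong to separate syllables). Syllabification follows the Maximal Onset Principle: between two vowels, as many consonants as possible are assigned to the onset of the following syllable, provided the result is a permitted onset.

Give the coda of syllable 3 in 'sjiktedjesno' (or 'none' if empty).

none

The vowels are i, e, e, o — 4 nuclei, so 4 syllables.
V1 /i/ – V2 /e/: cluster /kt/ — the longest permitted-onset suffix is /t/; onset = /t/, preceding coda = /k/.
V2 /e/ – V3 /e/: /dj/ is a licit onset in full, so it all attaches to the next syllable.
V3 /e/ – V4 /o/: /sn/ — entire cluster is a permitted onset → onset /sn/, coda ∅.
Syllabification: sjik.te.dje.sno.
Syllable 3 is /dje/: onset /dj/, nucleus /e/, coda ∅.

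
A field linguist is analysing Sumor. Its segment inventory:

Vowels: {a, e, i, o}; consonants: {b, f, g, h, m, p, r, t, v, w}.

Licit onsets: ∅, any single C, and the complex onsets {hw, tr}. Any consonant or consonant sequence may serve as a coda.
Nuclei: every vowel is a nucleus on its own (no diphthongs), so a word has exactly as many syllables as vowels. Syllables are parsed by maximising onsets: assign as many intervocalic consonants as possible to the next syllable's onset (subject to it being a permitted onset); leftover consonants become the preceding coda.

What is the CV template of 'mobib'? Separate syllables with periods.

CV.CVC

Vowels present: o, i; each is a nucleus, giving 2 syllables.
/o…i/ gap (V1→V2): /b/ is a single consonant, so it becomes the next onset.
Syllabification: mo.bib.
Mapping each syllable to C/V: /mo/ → CV, /bib/ → CVC.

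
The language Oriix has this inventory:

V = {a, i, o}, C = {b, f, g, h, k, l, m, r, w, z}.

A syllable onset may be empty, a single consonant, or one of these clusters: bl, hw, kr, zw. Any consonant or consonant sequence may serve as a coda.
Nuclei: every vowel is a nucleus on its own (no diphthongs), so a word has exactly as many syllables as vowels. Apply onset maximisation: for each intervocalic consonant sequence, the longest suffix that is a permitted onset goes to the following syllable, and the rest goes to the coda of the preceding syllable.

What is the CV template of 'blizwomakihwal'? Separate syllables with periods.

CCV.CCV.CV.CV.CCVC

The vowels are i, o, a, i, a — 5 nuclei, so 5 syllables.
Between /i/ (V1) and /o/ (V2): /zw/ is a licit onset in full, so it all attaches to the next syllable.
Between /o/ (V2) and /a/ (V3): /m/ → onset of the next syllable (single consonants are always licit onsets).
Between /a/ (V3) and /i/ (V4): just /k/ — single C goes to the following onset.
Between /i/ (V4) and /a/ (V5): cluster /hw/ — /hw/ is itself a permitted onset, so the whole cluster goes right; preceding coda = ∅.
Syllabification: bli.zwo.ma.ki.hwal.
Mapping each syllable to C/V: /bli/ → CCV, /zwo/ → CCV, /ma/ → CV, /ki/ → CV, /hwal/ → CCVC.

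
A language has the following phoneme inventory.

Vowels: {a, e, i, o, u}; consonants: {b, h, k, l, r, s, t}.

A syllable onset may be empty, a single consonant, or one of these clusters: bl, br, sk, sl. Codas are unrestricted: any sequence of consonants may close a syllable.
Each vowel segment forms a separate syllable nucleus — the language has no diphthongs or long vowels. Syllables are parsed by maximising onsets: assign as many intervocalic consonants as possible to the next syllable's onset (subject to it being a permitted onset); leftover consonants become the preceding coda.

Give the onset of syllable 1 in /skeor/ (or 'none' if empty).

sk

The vowels are e, o — 2 nuclei, so 2 syllables.
V1 /e/ – V2 /o/: hiatus — the boundary sits between the two vowels.
Putting it together: ske.or.
Syllable 1 is /ske/: onset /sk/, nucleus /e/, coda ∅.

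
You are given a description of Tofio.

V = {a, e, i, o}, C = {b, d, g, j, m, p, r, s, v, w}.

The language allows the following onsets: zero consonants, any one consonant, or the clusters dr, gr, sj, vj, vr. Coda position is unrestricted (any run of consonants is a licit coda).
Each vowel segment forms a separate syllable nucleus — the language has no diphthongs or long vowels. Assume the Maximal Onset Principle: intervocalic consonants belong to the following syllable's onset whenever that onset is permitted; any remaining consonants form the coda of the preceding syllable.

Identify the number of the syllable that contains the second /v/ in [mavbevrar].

3

Vowels present: a, e, a; each is a nucleus, giving 3 syllables.
V1 /a/ – V2 /e/: /vb/ splits as /v/ + /b/ (/b/ is the longest suffix that is a licit onset).
V2 /e/ – V3 /a/: /vr/ — entire cluster is a permitted onset → onset /vr/, coda ∅.
Result: mav.be.vrar.
The second /v/ is in the onset of syllable 3 (/vrar/).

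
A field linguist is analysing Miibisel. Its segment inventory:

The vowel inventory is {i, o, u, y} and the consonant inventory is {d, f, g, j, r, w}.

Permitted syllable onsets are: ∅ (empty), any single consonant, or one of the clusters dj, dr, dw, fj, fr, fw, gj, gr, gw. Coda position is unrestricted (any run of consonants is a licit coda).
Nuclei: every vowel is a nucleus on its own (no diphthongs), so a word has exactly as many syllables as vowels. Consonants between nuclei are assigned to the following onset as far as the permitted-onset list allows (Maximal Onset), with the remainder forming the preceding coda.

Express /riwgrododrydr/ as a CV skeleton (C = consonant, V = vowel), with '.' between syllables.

CVC.CCV.CV.CCVCC

Nuclei (vowels): i, o, o, y → 4 syllables.
Between /i/ (V1) and /o/ (V2): /wgr/; trying suffixes from longest down, /gr/ is the first permitted one, so coda /w/ | onset /gr/.
Between /o/ (V2) and /o/ (V3): /d/ → onset of the next syllable (single consonants are always licit onsets).
Between /o/ (V3) and /y/ (V4): /dr/ — entire cluster is a permitted onset → onset /dr/, coda ∅.
So the parse is riw.gro.do.drydr.
Mapping each syllable to C/V: /riw/ → CVC, /gro/ → CCV, /do/ → CV, /drydr/ → CCVCC.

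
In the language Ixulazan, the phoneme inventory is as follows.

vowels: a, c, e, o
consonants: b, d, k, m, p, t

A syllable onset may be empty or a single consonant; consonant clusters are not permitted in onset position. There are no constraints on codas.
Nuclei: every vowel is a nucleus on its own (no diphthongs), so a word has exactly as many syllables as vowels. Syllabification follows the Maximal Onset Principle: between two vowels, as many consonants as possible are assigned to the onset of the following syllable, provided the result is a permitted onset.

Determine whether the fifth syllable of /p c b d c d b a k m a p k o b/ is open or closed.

closed

Nuclei (vowels): c, c, a, a, o → 5 syllables.
V1 /c/ – V2 /c/: /bd/ splits as /b/ + /d/ (/d/ is the longest suffix that is a licit onset).
V2 /c/ – V3 /a/: cluster /db/ — the longest permitted-onset suffix is /b/; onset = /b/, preceding coda = /d/.
V3 /a/ – V4 /a/: /km/ — longest licit onset from the right is /m/, leaving /k/ as coda.
V4 /a/ – V5 /o/: /pk/; trying suffixes from longest down, /k/ is the first permitted one, so coda /p/ | onset /k/.
Putting it together: pcb.dcd.bak.map.kob.
Syllable 5 is /kob/ with coda /b/, so it is closed.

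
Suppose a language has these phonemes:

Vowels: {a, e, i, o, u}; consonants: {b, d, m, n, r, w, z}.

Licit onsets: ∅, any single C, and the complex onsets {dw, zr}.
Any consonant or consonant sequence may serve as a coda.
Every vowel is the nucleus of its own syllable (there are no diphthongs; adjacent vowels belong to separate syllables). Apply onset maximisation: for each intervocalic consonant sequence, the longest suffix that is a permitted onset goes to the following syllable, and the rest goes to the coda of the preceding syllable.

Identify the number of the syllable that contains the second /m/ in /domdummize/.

2

The vowels are o, u, i, e — 4 nuclei, so 4 syllables.
Between /o/ (V1) and /u/ (V2): /md/ splits as /m/ + /d/ (/d/ is the longest suffix that is a licit onset).
Between /u/ (V2) and /i/ (V3): /mm/ splits as /m/ + /m/ (/m/ is the longest suffix that is a licit onset).
Between /i/ (V3) and /e/ (V4): /z/ is a single consonant, so it becomes the next onset.
So the parse is dom.dum.mi.ze.
The second /m/ is in the coda of syllable 2 (/dum/).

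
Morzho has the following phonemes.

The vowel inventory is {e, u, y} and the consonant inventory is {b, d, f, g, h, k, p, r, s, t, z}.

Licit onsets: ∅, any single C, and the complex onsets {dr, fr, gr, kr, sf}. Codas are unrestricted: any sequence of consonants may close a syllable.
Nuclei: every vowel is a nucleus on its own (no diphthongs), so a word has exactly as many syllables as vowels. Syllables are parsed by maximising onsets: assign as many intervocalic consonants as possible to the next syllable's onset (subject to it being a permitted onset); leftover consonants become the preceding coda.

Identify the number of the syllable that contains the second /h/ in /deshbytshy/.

Nuclei (vowels): e, y, y → 3 syllables.
σ1/σ2 boundary: /shb/ — longest licit onset from the right is /b/, leaving /sh/ as coda.
σ2/σ3 boundary: cluster /tsh/ — the longest permitted-onset suffix is /h/; onset = /h/, preceding coda = /ts/.
So the parse is desh.byts.hy.
The second /h/ is in the onset of syllable 3 (/hy/).

3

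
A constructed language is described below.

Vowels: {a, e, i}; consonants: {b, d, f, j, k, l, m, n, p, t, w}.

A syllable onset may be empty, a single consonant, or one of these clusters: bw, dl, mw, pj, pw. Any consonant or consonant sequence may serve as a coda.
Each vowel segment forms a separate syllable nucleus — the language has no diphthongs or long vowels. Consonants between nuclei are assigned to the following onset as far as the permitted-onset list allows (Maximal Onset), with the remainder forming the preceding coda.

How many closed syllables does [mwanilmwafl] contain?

The vowels are a, i, a — 3 nuclei, so 3 syllables.
V1 /a/ – V2 /i/: /n/ → onset of the next syllable (single consonants are always licit onsets).
V2 /i/ – V3 /a/: cluster /lmw/ — the longest permitted-onset suffix is /mw/; onset = /mw/, preceding coda = /l/.
Syllabification: mwa.nil.mwafl.
Classifying each syllable: /mwa/ (open), /nil/ (closed), /mwafl/ (closed).
Closed syllables: 2.

2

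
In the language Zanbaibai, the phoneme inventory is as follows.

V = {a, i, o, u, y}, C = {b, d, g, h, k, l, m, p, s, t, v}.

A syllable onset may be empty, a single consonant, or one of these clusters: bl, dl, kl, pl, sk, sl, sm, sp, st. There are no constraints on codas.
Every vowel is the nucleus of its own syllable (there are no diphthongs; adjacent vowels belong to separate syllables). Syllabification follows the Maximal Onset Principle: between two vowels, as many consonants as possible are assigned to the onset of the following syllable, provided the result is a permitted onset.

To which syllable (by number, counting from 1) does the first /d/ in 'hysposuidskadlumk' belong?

4

Vowels present: y, o, u, i, a, u; each is a nucleus, giving 6 syllables.
σ1/σ2 boundary: /sp/ is a licit onset in full, so it all attaches to the next syllable.
σ2/σ3 boundary: /s/ → onset of the next syllable (single consonants are always licit onsets).
σ3/σ4 boundary: hiatus — the boundary sits between the two vowels.
σ4/σ5 boundary: /dsk/; trying suffixes from longest down, /sk/ is the first permitted one, so coda /d/ | onset /sk/.
σ5/σ6 boundary: /dl/ — entire cluster is a permitted onset → onset /dl/, coda ∅.
Syllabification: hy.spo.su.id.ska.dlumk.
The first /d/ is in the coda of syllable 4 (/id/).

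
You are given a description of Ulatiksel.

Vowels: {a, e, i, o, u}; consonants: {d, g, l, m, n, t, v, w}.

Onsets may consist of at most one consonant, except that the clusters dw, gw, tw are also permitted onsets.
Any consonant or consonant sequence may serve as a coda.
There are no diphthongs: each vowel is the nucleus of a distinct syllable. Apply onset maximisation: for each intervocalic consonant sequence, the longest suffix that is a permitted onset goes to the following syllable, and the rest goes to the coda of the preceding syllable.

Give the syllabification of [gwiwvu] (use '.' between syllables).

Nuclei (vowels): i, u → 2 syllables.
V1 /i/ – V2 /u/: cluster /wv/ — the longest permitted-onset suffix is /v/; onset = /v/, preceding coda = /w/.

gwiw.vu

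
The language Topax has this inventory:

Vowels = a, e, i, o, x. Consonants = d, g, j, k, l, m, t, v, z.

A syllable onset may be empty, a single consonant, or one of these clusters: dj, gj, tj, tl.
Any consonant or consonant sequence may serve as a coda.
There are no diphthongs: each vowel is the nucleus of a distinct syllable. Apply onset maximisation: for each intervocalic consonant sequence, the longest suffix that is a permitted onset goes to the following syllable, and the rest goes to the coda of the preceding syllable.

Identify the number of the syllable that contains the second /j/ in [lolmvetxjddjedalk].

4

Nuclei (vowels): o, e, x, e, a → 5 syllables.
/o…e/ gap (V1→V2): /lmv/; trying suffixes from longest down, /v/ is the first permitted one, so coda /lm/ | onset /v/.
/e…x/ gap (V2→V3): just /t/ — single C goes to the following onset.
/x…e/ gap (V3→V4): /jddj/ splits as /jd/ + /dj/ (/dj/ is the longest suffix that is a licit onset).
/e…a/ gap (V4→V5): /d/ is a single consonant, so it becomes the next onset.
Syllabification: lolm.ve.txjd.dje.dalk.
The second /j/ is in the onset of syllable 4 (/dje/).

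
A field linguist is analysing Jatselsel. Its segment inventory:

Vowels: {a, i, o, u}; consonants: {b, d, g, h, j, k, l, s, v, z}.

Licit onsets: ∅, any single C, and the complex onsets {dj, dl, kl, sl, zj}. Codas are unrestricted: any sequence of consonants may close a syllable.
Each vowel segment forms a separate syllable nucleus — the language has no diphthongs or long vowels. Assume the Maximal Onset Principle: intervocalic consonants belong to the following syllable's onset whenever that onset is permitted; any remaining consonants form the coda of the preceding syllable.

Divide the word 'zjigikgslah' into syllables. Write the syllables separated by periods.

zji.gikg.slah

The vowels are i, i, a — 3 nuclei, so 3 syllables.
σ1/σ2 boundary: /g/ is a single consonant, so it becomes the next onset.
σ2/σ3 boundary: /kgsl/ splits as /kg/ + /sl/ (/sl/ is the longest suffix that is a licit onset).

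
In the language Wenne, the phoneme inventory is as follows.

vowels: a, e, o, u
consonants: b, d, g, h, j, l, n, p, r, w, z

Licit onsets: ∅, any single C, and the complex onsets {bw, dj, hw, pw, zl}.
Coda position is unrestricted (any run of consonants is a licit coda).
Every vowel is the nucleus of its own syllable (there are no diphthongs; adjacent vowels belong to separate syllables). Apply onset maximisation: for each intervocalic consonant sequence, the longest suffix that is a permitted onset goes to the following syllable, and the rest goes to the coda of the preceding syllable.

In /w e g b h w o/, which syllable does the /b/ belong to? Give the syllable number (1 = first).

Nuclei (vowels): e, o → 2 syllables.
/e…o/ gap (V1→V2): cluster /gbhw/ — the longest permitted-onset suffix is /hw/; onset = /hw/, preceding coda = /gb/.
Result: wegb.hwo.
The /b/ is in the coda of syllable 1 (/wegb/).

1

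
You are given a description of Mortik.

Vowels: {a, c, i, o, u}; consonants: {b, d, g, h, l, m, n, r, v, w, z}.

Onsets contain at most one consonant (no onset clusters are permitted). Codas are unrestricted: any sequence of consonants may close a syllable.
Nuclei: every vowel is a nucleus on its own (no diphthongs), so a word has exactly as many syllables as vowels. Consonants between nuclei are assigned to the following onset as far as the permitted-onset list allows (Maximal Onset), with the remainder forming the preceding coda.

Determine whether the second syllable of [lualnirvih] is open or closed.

Nuclei (vowels): u, a, i, i → 4 syllables.
Between /u/ (V1) and /a/ (V2): hiatus — the boundary sits between the two vowels.
Between /a/ (V2) and /i/ (V3): /ln/; trying suffixes from longest down, /n/ is the first permitted one, so coda /l/ | onset /n/.
Between /i/ (V3) and /i/ (V4): /rv/ — longest licit onset from the right is /v/, leaving /r/ as coda.
So the parse is lu.al.nir.vih.
Syllable 2 is /al/ with coda /l/, so it is closed.

closed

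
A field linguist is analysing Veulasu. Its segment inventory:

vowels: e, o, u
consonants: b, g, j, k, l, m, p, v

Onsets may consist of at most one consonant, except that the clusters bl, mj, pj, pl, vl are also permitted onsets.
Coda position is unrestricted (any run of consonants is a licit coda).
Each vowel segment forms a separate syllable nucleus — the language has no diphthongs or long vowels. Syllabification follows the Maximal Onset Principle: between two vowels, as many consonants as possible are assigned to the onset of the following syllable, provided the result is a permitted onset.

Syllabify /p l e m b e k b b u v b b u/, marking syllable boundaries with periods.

Vowels present: e, e, u, u; each is a nucleus, giving 4 syllables.
V1 /e/ – V2 /e/: cluster /mb/ — the longest permitted-onset suffix is /b/; onset = /b/, preceding coda = /m/.
V2 /e/ – V3 /u/: cluster /kbb/ — the longest permitted-onset suffix is /b/; onset = /b/, preceding coda = /kb/.
V3 /u/ – V4 /u/: /vbb/ splits as /vb/ + /b/ (/b/ is the longest suffix that is a licit onset).

plem.bekb.buvb.bu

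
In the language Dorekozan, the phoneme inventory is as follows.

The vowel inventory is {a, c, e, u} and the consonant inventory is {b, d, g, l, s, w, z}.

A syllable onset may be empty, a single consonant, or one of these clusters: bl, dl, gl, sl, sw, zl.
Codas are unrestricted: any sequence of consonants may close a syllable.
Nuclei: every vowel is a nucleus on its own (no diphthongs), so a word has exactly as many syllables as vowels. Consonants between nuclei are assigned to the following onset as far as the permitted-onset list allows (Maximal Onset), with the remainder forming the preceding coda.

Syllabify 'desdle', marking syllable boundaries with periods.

The vowels are e, e — 2 nuclei, so 2 syllables.
V1 /e/ – V2 /e/: /sdl/ splits as /s/ + /dl/ (/dl/ is the longest suffix that is a licit onset).

des.dle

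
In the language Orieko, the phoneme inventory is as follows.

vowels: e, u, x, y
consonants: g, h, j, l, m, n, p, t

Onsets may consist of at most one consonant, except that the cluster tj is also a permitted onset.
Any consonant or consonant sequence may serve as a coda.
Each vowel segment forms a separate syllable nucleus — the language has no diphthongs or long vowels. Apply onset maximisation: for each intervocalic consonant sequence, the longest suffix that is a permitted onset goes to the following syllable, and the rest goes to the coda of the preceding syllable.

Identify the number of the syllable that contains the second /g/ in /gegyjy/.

2

Nuclei (vowels): e, y, y → 3 syllables.
Between /e/ (V1) and /y/ (V2): /g/ is a single consonant, so it becomes the next onset.
Between /y/ (V2) and /y/ (V3): /j/ → onset of the next syllable (single consonants are always licit onsets).
So the parse is ge.gy.jy.
The second /g/ is in the onset of syllable 2 (/gy/).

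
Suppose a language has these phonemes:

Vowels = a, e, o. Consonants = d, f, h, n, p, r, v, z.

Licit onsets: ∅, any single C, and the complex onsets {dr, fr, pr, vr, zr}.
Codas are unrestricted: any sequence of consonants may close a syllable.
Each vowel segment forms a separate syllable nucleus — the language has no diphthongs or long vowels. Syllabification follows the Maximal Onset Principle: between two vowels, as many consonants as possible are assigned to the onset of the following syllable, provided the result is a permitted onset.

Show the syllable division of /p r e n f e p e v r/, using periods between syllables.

pren.fe.pevr

The vowels are e, e, e — 3 nuclei, so 3 syllables.
Between /e/ (V1) and /e/ (V2): /nf/ splits as /n/ + /f/ (/f/ is the longest suffix that is a licit onset).
Between /e/ (V2) and /e/ (V3): /p/ is a single consonant, so it becomes the next onset.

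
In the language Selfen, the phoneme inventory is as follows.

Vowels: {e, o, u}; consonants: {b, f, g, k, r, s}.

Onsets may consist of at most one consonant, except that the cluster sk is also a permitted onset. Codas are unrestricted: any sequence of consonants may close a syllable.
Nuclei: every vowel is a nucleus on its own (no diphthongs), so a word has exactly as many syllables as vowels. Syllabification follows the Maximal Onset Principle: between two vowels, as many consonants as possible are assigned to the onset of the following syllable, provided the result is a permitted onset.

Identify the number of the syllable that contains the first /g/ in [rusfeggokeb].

2

The vowels are u, e, o, e — 4 nuclei, so 4 syllables.
σ1/σ2 boundary: /sf/ — longest licit onset from the right is /f/, leaving /s/ as coda.
σ2/σ3 boundary: /gg/ — longest licit onset from the right is /g/, leaving /g/ as coda.
σ3/σ4 boundary: /k/ → onset of the next syllable (single consonants are always licit onsets).
Putting it together: rus.feg.go.keb.
The first /g/ is in the coda of syllable 2 (/feg/).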